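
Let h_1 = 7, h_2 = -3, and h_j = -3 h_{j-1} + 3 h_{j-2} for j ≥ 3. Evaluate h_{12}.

-4334634

h_3 = -3(-3) + 3(7) = 30
h_4 = -3(30) + 3(-3) = -99
h_5 = -3(-99) + 3(30) = 387
h_6 = -3(387) + 3(-99) = -1458
h_7 = -3(-1458) + 3(387) = 5535
h_8 = -3(5535) + 3(-1458) = -20979
h_9 = -3(-20979) + 3(5535) = 79542
h_{10} = -3(79542) + 3(-20979) = -301563
h_{11} = -3(-301563) + 3(79542) = 1143315
h_{12} = -3(1143315) + 3(-301563) = -4334634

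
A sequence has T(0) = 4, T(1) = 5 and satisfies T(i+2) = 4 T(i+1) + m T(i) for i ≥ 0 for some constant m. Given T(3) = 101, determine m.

1

T(2) = 20 + 4m
T(3) = 80 + 21m
So 80 + 21m = 101, giving m = 1.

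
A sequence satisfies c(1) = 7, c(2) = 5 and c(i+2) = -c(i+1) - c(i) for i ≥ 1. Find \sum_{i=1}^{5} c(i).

12

c(3) = -5 - 7 = -12
c(4) = -(-12) - 5 = 7
c(5) = -7 - (-12) = 5
Sum = 7 + 5 + (-12) + 7 + 5 = 12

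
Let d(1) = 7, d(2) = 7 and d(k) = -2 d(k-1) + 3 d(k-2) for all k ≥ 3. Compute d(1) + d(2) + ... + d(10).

70

d(3) = -2*7 + 3*7 = 7
d(4) = -2*7 + 3*7 = 7
d(5) = -2*7 + 3*7 = 7
d(6) = -2*7 + 3*7 = 7
d(7) = -2*7 + 3*7 = 7
d(8) = -2*7 + 3*7 = 7
d(9) = -2*7 + 3*7 = 7
d(10) = -2*7 + 3*7 = 7
Sum = 7 + 7 + 7 + 7 + 7 + 7 + 7 + 7 + 7 + 7 = 70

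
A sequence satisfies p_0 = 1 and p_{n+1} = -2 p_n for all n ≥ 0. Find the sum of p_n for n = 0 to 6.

43

p_1 = -2*1 = -2
p_2 = -2*(-2) = 4
p_3 = -2*4 = -8
p_4 = -2*(-8) = 16
p_5 = -2*16 = -32
p_6 = -2*(-32) = 64
Sum = 1 + (-2) + 4 + (-8) + 16 + (-32) + 64 = 43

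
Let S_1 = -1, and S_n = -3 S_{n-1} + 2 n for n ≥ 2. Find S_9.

-12297

S_2 = -3·(-1) + 4 = 7
S_3 = -3·7 + 6 = -15
S_4 = -3·(-15) + 8 = 53
S_5 = -3·53 + 10 = -149
S_6 = -3·(-149) + 12 = 459
S_7 = -3·459 + 14 = -1363
S_8 = -3·(-1363) + 16 = 4105
S_9 = -3·4105 + 18 = -12297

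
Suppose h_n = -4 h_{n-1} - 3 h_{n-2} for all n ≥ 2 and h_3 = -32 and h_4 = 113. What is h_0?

Rearranging, h_{n-2} = (h_n + 4 h_{n-1}) / -3.
h_2 = (113 + 4·(-32)) / -3 = -15/-3 = 5
h_1 = (-32 + 4·5) / -3 = -12/-3 = 4
h_0 = (5 + 4·4) / -3 = 21/-3 = -7

-7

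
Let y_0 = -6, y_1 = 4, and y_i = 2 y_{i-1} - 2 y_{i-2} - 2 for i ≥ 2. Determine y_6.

y_2 = 2*4 - 2*(-6) - 2 = 18
y_3 = 2*18 - 2*4 - 2 = 26
y_4 = 2*26 - 2*18 - 2 = 14
y_5 = 2*14 - 2*26 - 2 = -26
y_6 = 2*(-26) - 2*14 - 2 = -82

-82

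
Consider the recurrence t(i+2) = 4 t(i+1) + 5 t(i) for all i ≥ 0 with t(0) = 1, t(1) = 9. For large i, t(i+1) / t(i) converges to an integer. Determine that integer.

The characteristic equation is r^2 - 4r - 5 = 0, which factors as (r - 5)(r + 1) = 0.
So the roots are 5 and -1. Since |5| > |-1| and the coefficient of 5^i is non-zero, the ratio tends to 5.

5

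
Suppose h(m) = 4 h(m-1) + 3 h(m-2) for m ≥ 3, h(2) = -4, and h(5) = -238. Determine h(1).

Let h(1) = x.
h(3) = -16 + 3x
h(4) = -76 + 12x
h(5) = -352 + 57x
So -352 + 57x = -238, giving x = 2.

2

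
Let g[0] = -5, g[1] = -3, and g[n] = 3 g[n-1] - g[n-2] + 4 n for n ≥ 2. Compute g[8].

g[2] = 3·(-3) - (-5) + 8 = 4
g[3] = 3·4 - (-3) + 12 = 27
g[4] = 3·27 - 4 + 16 = 93
g[5] = 3·93 - 27 + 20 = 272
g[6] = 3·272 - 93 + 24 = 747
g[7] = 3·747 - 272 + 28 = 1997
g[8] = 3·1997 - 747 + 32 = 5276

5276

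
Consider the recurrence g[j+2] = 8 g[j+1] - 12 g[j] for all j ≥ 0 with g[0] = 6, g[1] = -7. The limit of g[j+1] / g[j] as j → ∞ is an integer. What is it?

6

The characteristic equation is r^2 - 8r + 12 = 0, which factors as (r - 6)(r - 2) = 0.
So the roots are 6 and 2. Since |6| > |2| and the coefficient of 6^j is non-zero, the ratio tends to 6.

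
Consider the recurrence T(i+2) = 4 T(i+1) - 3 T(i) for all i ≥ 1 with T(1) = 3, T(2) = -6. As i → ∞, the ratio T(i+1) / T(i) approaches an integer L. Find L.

The characteristic equation is r^2 - 4r + 3 = 0, which factors as (r - 3)(r - 1) = 0.
So the roots are 3 and 1. Since |3| > |1| and the coefficient of 3^i is non-zero, the ratio tends to 3.

3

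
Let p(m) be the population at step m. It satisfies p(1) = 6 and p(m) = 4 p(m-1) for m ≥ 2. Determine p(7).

p(2) = 4*6 = 24
p(3) = 4*24 = 96
p(4) = 4*96 = 384
p(5) = 4*384 = 1536
p(6) = 4*1536 = 6144
p(7) = 4*6144 = 24576

24576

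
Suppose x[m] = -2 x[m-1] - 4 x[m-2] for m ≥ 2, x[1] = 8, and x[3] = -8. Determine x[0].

-1

Let x[0] = w.
x[2] = -16 - 4w
x[3] = 8w
So 8w = -8, giving w = -1.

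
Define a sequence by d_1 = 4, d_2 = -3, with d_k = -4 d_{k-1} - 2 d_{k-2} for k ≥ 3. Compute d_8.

-1256

d_3 = -4*(-3) - 2*4 = 4
d_4 = -4*4 - 2*(-3) = -10
d_5 = -4*(-10) - 2*4 = 32
d_6 = -4*32 - 2*(-10) = -108
d_7 = -4*(-108) - 2*32 = 368
d_8 = -4*368 - 2*(-108) = -1256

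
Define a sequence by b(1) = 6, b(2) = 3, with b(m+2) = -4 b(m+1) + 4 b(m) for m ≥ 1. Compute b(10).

-496896

b(3) = -4*3 + 4*6 = 12
b(4) = -4*12 + 4*3 = -36
b(5) = -4*(-36) + 4*12 = 192
b(6) = -4*192 + 4*(-36) = -912
b(7) = -4*(-912) + 4*192 = 4416
b(8) = -4*4416 + 4*(-912) = -21312
b(9) = -4*(-21312) + 4*4416 = 102912
b(10) = -4*102912 + 4*(-21312) = -496896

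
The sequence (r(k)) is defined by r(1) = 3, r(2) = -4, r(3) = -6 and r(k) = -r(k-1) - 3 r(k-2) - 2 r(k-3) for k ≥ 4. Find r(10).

r(4) = -(-6) - 3·(-4) - 2·3 = 12
r(5) = -12 - 3·(-6) - 2·(-4) = 14
r(6) = -14 - 3·12 - 2·(-6) = -38
r(7) = -(-38) - 3·14 - 2·12 = -28
r(8) = -(-28) - 3·(-38) - 2·14 = 114
r(9) = -114 - 3·(-28) - 2·(-38) = 46
r(10) = -46 - 3·114 - 2·(-28) = -332

-332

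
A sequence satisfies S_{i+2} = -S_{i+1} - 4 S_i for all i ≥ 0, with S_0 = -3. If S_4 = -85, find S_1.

-7

Let S_1 = z.
S_2 = 12 - z
S_3 = -12 - 3z
S_4 = -36 + 7z
So -36 + 7z = -85, giving z = -7.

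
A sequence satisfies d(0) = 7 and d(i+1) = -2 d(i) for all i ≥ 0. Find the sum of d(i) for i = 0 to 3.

d(1) = -2*7 = -14
d(2) = -2*(-14) = 28
d(3) = -2*28 = -56
Sum = 7 + (-14) + 28 + (-56) = -35

-35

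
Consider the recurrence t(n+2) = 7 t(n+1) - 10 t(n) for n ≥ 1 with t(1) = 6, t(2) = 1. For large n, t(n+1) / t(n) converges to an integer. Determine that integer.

The characteristic equation is r^2 - 7r + 10 = 0, which factors as (r - 5)(r - 2) = 0.
So the roots are 5 and 2. Since |5| > |2| and the coefficient of 5^n is non-zero, the ratio tends to 5.

5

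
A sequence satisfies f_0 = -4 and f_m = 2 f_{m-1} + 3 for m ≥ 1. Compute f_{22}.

The fixed point is 3/(1 - 2) = -3, so f_m + 3 = 2(f_{m-1} + 3).
Hence f_m = -1·2^m - 3.
f_{22} = -1·2^{22} - 3 = -1·4194304 - 3 = -4194307.

-4194307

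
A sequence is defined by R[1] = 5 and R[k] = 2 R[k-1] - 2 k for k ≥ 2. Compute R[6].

-16

R[2] = 2*5 - 4 = 6
R[3] = 2*6 - 6 = 6
R[4] = 2*6 - 8 = 4
R[5] = 2*4 - 10 = -2
R[6] = 2*(-2) - 12 = -16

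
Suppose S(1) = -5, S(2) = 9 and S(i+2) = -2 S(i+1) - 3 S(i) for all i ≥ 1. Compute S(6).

S(3) = -2·9 - 3·(-5) = -3
S(4) = -2·(-3) - 3·9 = -21
S(5) = -2·(-21) - 3·(-3) = 51
S(6) = -2·51 - 3·(-21) = -39

-39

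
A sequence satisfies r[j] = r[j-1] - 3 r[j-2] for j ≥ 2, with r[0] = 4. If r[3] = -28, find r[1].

Let r[1] = x.
r[2] = -12 + x
r[3] = -12 - 2x
So -12 - 2x = -28, giving x = 8.

8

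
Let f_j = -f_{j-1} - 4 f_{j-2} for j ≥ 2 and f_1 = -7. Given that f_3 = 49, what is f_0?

7

Let f_0 = y.
f_2 = 7 - 4y
f_3 = 21 + 4y
So 21 + 4y = 49, giving y = 7.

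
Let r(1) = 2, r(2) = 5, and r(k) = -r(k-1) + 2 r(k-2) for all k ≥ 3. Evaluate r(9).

-253

r(3) = -5 + 2(2) = -1
r(4) = -(-1) + 2(5) = 11
r(5) = -11 + 2(-1) = -13
r(6) = -(-13) + 2(11) = 35
r(7) = -35 + 2(-13) = -61
r(8) = -(-61) + 2(35) = 131
r(9) = -131 + 2(-61) = -253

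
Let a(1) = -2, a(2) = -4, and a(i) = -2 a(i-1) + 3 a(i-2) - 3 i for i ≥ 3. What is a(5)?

a(3) = -2*(-4) + 3*(-2) - 9 = -7
a(4) = -2*(-7) + 3*(-4) - 12 = -10
a(5) = -2*(-10) + 3*(-7) - 15 = -16

-16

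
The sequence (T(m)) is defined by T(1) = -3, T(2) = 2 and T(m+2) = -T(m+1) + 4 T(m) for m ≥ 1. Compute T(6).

T(3) = -2 + 4·(-3) = -14
T(4) = -(-14) + 4·2 = 22
T(5) = -22 + 4·(-14) = -78
T(6) = -(-78) + 4·22 = 166

166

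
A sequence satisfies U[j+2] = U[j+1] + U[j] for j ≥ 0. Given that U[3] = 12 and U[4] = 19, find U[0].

Rearranging, U[j-2] = U[j] - U[j-1].
U[2] = 19 - 12 = 7
U[1] = 12 - 7 = 5
U[0] = 7 - 5 = 2

2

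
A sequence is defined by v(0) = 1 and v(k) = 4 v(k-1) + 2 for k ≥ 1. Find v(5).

1706

v(1) = 4(1) + 2 = 6
v(2) = 4(6) + 2 = 26
v(3) = 4(26) + 2 = 106
v(4) = 4(106) + 2 = 426
v(5) = 4(426) + 2 = 1706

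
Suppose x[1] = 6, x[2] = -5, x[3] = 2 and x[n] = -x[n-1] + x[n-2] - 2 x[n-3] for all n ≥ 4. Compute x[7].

x[4] = -2 + (-5) - 2·6 = -19
x[5] = -(-19) + 2 - 2·(-5) = 31
x[6] = -31 + (-19) - 2·2 = -54
x[7] = -(-54) + 31 - 2·(-19) = 123

123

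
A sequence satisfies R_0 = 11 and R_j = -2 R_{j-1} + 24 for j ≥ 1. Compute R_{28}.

The fixed point is 24/(1 + 2) = 8, so R_j - 8 = -2(R_{j-1} - 8).
Hence R_j = 3·(-2)^j + 8.
R_{28} = 3·(-2)^{28} + 8 = 3·268435456 + 8 = 805306376.

805306376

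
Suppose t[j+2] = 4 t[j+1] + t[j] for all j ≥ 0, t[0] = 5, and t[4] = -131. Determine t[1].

Let t[1] = z.
t[2] = 5 + 4z
t[3] = 20 + 17z
t[4] = 85 + 72z
So 85 + 72z = -131, giving z = -3.

-3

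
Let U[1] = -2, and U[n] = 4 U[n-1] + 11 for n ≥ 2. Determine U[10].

436903

U[2] = 4*(-2) + 11 = 3
U[3] = 4*3 + 11 = 23
U[4] = 4*23 + 11 = 103
U[5] = 4*103 + 11 = 423
U[6] = 4*423 + 11 = 1703
U[7] = 4*1703 + 11 = 6823
U[8] = 4*6823 + 11 = 27303
U[9] = 4*27303 + 11 = 109223
U[10] = 4*109223 + 11 = 436903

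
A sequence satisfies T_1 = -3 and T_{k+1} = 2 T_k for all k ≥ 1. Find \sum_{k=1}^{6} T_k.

-189

T_2 = 2·(-3) = -6
T_3 = 2·(-6) = -12
T_4 = 2·(-12) = -24
T_5 = 2·(-24) = -48
T_6 = 2·(-48) = -96
Sum = (-3) + (-6) + (-12) + (-24) + (-48) + (-96) = -189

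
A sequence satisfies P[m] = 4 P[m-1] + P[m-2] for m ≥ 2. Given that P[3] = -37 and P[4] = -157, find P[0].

-5

Rearranging, P[m-2] = P[m] - 4 P[m-1].
P[2] = -157 - 4·(-37) = -9
P[1] = -37 - 4·(-9) = -1
P[0] = -9 - 4·(-1) = -5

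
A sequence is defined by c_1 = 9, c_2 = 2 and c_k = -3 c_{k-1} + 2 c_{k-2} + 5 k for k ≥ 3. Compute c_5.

250

c_3 = -3*2 + 2*9 + 15 = 27
c_4 = -3*27 + 2*2 + 20 = -57
c_5 = -3*(-57) + 2*27 + 25 = 250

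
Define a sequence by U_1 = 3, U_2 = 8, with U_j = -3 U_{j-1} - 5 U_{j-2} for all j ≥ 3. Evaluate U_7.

1011

U_3 = -3·8 - 5·3 = -39
U_4 = -3·(-39) - 5·8 = 77
U_5 = -3·77 - 5·(-39) = -36
U_6 = -3·(-36) - 5·77 = -277
U_7 = -3·(-277) - 5·(-36) = 1011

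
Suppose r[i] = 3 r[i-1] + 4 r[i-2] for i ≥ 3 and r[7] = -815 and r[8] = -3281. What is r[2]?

Rearranging, r[i-2] = (r[i] - 3 r[i-1]) / 4.
r[6] = (-3281 - 3*(-815)) / 4 = -836/4 = -209
r[5] = (-815 - 3*(-209)) / 4 = -188/4 = -47
r[4] = (-209 - 3*(-47)) / 4 = -68/4 = -17
r[3] = (-47 - 3*(-17)) / 4 = 4/4 = 1
r[2] = (-17 - 3*1) / 4 = -20/4 = -5

-5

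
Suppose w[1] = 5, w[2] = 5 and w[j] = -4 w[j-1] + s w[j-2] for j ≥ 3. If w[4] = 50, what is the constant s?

w[3] = -20 + 5s
w[4] = 80 - 15s
So 80 - 15s = 50, giving s = 2.

2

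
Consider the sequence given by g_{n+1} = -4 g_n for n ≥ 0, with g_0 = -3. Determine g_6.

g_1 = -4(-3) = 12
g_2 = -4(12) = -48
g_3 = -4(-48) = 192
g_4 = -4(192) = -768
g_5 = -4(-768) = 3072
g_6 = -4(3072) = -12288

-12288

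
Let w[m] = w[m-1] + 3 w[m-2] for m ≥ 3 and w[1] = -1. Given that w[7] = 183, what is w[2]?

Let w[2] = y.
w[3] = -3 + y
w[4] = -3 + 4y
w[5] = -12 + 7y
w[6] = -21 + 19y
w[7] = -57 + 40y
So -57 + 40y = 183, giving y = 6.

6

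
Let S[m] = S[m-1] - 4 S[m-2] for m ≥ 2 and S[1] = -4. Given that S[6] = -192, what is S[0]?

3

Let S[0] = w.
S[2] = -4 - 4w
S[3] = 12 - 4w
S[4] = 28 + 12w
S[5] = -20 + 28w
S[6] = -132 - 20w
So -132 - 20w = -192, giving w = 3.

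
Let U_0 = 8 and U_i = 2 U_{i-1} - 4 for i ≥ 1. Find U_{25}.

The fixed point is -4/(1 - 2) = 4, so U_i - 4 = 2(U_{i-1} - 4).
Hence U_i = 4·2^i + 4.
U_{25} = 4·2^{25} + 4 = 4·33554432 + 4 = 134217732.

134217732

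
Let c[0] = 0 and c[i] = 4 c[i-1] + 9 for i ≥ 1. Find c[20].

The fixed point is 9/(1 - 4) = -3, so c[i] + 3 = 4(c[i-1] + 3).
Hence c[i] = 3·4^i - 3.
c[20] = 3·4^{20} - 3 = 3·1099511627776 - 3 = 3298534883325.

3298534883325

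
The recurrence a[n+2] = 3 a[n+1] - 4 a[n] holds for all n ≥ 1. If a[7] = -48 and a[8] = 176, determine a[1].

Rearranging, a[n-2] = (a[n] - 3 a[n-1]) / -4.
a[6] = (176 - 3·(-48)) / -4 = 320/-4 = -80
a[5] = (-48 - 3·(-80)) / -4 = 192/-4 = -48
a[4] = (-80 - 3·(-48)) / -4 = 64/-4 = -16
a[3] = (-48 - 3·(-16)) / -4 = 0/-4 = 0
a[2] = (-16 - 3·0) / -4 = -16/-4 = 4
a[1] = (0 - 3·4) / -4 = -12/-4 = 3

3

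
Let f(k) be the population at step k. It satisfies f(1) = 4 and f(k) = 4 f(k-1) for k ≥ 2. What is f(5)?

1024

f(2) = 4*4 = 16
f(3) = 4*16 = 64
f(4) = 4*64 = 256
f(5) = 4*256 = 1024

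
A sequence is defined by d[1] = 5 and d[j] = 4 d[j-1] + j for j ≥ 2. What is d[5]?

d[2] = 4(5) + 2 = 22
d[3] = 4(22) + 3 = 91
d[4] = 4(91) + 4 = 368
d[5] = 4(368) + 5 = 1477

1477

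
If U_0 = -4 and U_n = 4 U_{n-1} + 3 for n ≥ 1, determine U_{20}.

The fixed point is 3/(1 - 4) = -1, so U_n + 1 = 4(U_{n-1} + 1).
Hence U_n = -3·4^n - 1.
U_{20} = -3·4^{20} - 1 = -3·1099511627776 - 1 = -3298534883329.

-3298534883329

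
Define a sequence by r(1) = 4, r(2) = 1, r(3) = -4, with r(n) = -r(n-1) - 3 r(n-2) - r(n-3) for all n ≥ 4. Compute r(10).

r(4) = -(-4) - 3·1 - 4 = -3
r(5) = -(-3) - 3·(-4) - 1 = 14
r(6) = -14 - 3·(-3) - (-4) = -1
r(7) = -(-1) - 3·14 - (-3) = -38
r(8) = -(-38) - 3·(-1) - 14 = 27
r(9) = -27 - 3·(-38) - (-1) = 88
r(10) = -88 - 3·27 - (-38) = -131

-131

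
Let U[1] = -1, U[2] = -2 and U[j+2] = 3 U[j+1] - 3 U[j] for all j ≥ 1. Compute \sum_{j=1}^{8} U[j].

U[3] = 3(-2) - 3(-1) = -3
U[4] = 3(-3) - 3(-2) = -3
U[5] = 3(-3) - 3(-3) = 0
U[6] = 3(0) - 3(-3) = 9
U[7] = 3(9) - 3(0) = 27
U[8] = 3(27) - 3(9) = 54
Sum = (-1) + (-2) + (-3) + (-3) + 0 + 9 + 27 + 54 = 81

81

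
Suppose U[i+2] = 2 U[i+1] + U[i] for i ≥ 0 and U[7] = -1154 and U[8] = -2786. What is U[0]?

-2

Rearranging, U[i-2] = U[i] - 2 U[i-1].
U[6] = -2786 - 2*(-1154) = -478
U[5] = -1154 - 2*(-478) = -198
U[4] = -478 - 2*(-198) = -82
U[3] = -198 - 2*(-82) = -34
U[2] = -82 - 2*(-34) = -14
U[1] = -34 - 2*(-14) = -6
U[0] = -14 - 2*(-6) = -2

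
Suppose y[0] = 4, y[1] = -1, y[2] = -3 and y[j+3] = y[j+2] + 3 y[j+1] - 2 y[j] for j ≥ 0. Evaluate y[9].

y[3] = (-3) + 3*(-1) - 2*4 = -14
y[4] = (-14) + 3*(-3) - 2*(-1) = -21
y[5] = (-21) + 3*(-14) - 2*(-3) = -57
y[6] = (-57) + 3*(-21) - 2*(-14) = -92
y[7] = (-92) + 3*(-57) - 2*(-21) = -221
y[8] = (-221) + 3*(-92) - 2*(-57) = -383
y[9] = (-383) + 3*(-221) - 2*(-92) = -862

-862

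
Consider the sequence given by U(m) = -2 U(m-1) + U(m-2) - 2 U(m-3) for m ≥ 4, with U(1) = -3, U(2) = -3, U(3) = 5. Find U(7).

U(4) = -2*5 + (-3) - 2*(-3) = -7
U(5) = -2*(-7) + 5 - 2*(-3) = 25
U(6) = -2*25 + (-7) - 2*5 = -67
U(7) = -2*(-67) + 25 - 2*(-7) = 173

173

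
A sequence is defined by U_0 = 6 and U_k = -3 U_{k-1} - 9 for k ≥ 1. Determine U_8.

54126

U_1 = -3(6) - 9 = -27
U_2 = -3(-27) - 9 = 72
U_3 = -3(72) - 9 = -225
U_4 = -3(-225) - 9 = 666
U_5 = -3(666) - 9 = -2007
U_6 = -3(-2007) - 9 = 6012
U_7 = -3(6012) - 9 = -18045
U_8 = -3(-18045) - 9 = 54126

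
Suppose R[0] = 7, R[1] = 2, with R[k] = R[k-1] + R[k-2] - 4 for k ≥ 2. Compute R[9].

-1

R[2] = 2 + 7 - 4 = 5
R[3] = 5 + 2 - 4 = 3
R[4] = 3 + 5 - 4 = 4
R[5] = 4 + 3 - 4 = 3
R[6] = 3 + 4 - 4 = 3
R[7] = 3 + 3 - 4 = 2
R[8] = 2 + 3 - 4 = 1
R[9] = 1 + 2 - 4 = -1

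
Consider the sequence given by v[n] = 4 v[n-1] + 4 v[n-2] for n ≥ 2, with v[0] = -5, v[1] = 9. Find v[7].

v[2] = 4*9 + 4*(-5) = 16
v[3] = 4*16 + 4*9 = 100
v[4] = 4*100 + 4*16 = 464
v[5] = 4*464 + 4*100 = 2256
v[6] = 4*2256 + 4*464 = 10880
v[7] = 4*10880 + 4*2256 = 52544

52544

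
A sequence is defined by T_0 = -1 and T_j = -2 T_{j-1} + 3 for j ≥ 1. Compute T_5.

65

T_1 = -2(-1) + 3 = 5
T_2 = -2(5) + 3 = -7
T_3 = -2(-7) + 3 = 17
T_4 = -2(17) + 3 = -31
T_5 = -2(-31) + 3 = 65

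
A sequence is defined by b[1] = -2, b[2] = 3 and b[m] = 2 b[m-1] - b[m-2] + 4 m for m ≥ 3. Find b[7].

288

b[3] = 2(3) - (-2) + 12 = 20
b[4] = 2(20) - 3 + 16 = 53
b[5] = 2(53) - 20 + 20 = 106
b[6] = 2(106) - 53 + 24 = 183
b[7] = 2(183) - 106 + 28 = 288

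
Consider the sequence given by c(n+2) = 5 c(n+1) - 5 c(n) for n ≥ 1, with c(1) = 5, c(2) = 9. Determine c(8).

7625

c(3) = 5*9 - 5*5 = 20
c(4) = 5*20 - 5*9 = 55
c(5) = 5*55 - 5*20 = 175
c(6) = 5*175 - 5*55 = 600
c(7) = 5*600 - 5*175 = 2125
c(8) = 5*2125 - 5*600 = 7625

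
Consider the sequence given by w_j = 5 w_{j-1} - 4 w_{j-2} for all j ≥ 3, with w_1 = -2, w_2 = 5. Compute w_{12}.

9786705

w_3 = 5(5) - 4(-2) = 33
w_4 = 5(33) - 4(5) = 145
w_5 = 5(145) - 4(33) = 593
w_6 = 5(593) - 4(145) = 2385
w_7 = 5(2385) - 4(593) = 9553
w_8 = 5(9553) - 4(2385) = 38225
w_9 = 5(38225) - 4(9553) = 152913
w_{10} = 5(152913) - 4(38225) = 611665
w_{11} = 5(611665) - 4(152913) = 2446673
w_{12} = 5(2446673) - 4(611665) = 9786705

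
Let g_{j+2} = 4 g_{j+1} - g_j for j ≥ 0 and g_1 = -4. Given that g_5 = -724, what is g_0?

-2

Let g_0 = x.
g_2 = -16 - x
g_3 = -60 - 4x
g_4 = -224 - 15x
g_5 = -836 - 56x
So -836 - 56x = -724, giving x = -2.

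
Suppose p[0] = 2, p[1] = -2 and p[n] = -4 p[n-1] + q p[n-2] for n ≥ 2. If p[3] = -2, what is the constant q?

-3

p[2] = 8 + 2q
p[3] = -32 - 10q
So -32 - 10q = -2, giving q = -3.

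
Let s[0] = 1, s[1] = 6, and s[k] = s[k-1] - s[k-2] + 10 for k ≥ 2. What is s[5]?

5

s[2] = 6 - 1 + 10 = 15
s[3] = 15 - 6 + 10 = 19
s[4] = 19 - 15 + 10 = 14
s[5] = 14 - 19 + 10 = 5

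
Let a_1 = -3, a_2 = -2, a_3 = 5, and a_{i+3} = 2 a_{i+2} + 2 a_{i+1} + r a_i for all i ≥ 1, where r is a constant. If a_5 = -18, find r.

5

a_4 = 6 - 3r
a_5 = 22 - 8r
So 22 - 8r = -18, giving r = 5.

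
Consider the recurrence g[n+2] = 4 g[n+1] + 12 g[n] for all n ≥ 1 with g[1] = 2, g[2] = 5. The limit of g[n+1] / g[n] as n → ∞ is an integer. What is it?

The characteristic equation is r^2 - 4r - 12 = 0, which factors as (r - 6)(r + 2) = 0.
So the roots are 6 and -2. Since |6| > |-2| and the coefficient of 6^n is non-zero, the ratio tends to 6.

6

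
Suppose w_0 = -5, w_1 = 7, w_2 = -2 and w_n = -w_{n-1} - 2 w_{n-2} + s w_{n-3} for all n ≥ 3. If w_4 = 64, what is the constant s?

w_3 = -12 - 5s
w_4 = 16 + 12s
So 16 + 12s = 64, giving s = 4.

4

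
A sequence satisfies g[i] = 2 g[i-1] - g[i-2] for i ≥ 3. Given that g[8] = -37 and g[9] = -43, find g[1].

Rearranging, g[i-2] = -(g[i] - 2 g[i-1]).
g[7] = -(-43 - 2*(-37)) = -31
g[6] = -(-37 - 2*(-31)) = -25
g[5] = -(-31 - 2*(-25)) = -19
g[4] = -(-25 - 2*(-19)) = -13
g[3] = -(-19 - 2*(-13)) = -7
g[2] = -(-13 - 2*(-7)) = -1
g[1] = -(-7 - 2*(-1)) = 5

5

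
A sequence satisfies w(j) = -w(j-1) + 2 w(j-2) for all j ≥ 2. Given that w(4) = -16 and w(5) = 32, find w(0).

Rearranging, w(j-2) = (w(j) + w(j-1)) / 2.
w(3) = (32 + (-16)) / 2 = 16/2 = 8
w(2) = (-16 + 8) / 2 = -8/2 = -4
w(1) = (8 + (-4)) / 2 = 4/2 = 2
w(0) = (-4 + 2) / 2 = -2/2 = -1

-1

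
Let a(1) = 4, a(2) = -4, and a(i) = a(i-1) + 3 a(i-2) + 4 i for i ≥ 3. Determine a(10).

6384

a(3) = (-4) + 3(4) + 12 = 20
a(4) = 20 + 3(-4) + 16 = 24
a(5) = 24 + 3(20) + 20 = 104
a(6) = 104 + 3(24) + 24 = 200
a(7) = 200 + 3(104) + 28 = 540
a(8) = 540 + 3(200) + 32 = 1172
a(9) = 1172 + 3(540) + 36 = 2828
a(10) = 2828 + 3(1172) + 40 = 6384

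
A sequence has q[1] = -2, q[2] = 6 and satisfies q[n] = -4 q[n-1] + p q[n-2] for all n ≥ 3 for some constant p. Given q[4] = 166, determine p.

q[3] = -24 - 2p
q[4] = 96 + 14p
So 96 + 14p = 166, giving p = 5.

5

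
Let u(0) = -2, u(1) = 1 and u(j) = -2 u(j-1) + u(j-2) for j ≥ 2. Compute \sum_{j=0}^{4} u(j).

-18

u(2) = -2·1 + (-2) = -4
u(3) = -2·(-4) + 1 = 9
u(4) = -2·9 + (-4) = -22
Sum = (-2) + 1 + (-4) + 9 + (-22) = -18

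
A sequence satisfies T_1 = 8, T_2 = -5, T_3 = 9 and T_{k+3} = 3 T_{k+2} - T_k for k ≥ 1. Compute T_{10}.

T_4 = 3·9 - 8 = 19
T_5 = 3·19 - (-5) = 62
T_6 = 3·62 - 9 = 177
T_7 = 3·177 - 19 = 512
T_8 = 3·512 - 62 = 1474
T_9 = 3·1474 - 177 = 4245
T_{10} = 3·4245 - 512 = 12223

12223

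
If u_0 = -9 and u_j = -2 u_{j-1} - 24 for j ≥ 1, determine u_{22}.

-4194312

The fixed point is -24/(1 + 2) = -8, so u_j + 8 = -2(u_{j-1} + 8).
Hence u_j = -1·(-2)^j - 8.
u_{22} = -1·(-2)^{22} - 8 = -1·4194304 - 8 = -4194312.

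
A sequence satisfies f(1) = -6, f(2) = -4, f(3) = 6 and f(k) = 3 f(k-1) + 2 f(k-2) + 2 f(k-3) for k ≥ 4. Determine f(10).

f(4) = 3*6 + 2*(-4) + 2*(-6) = -2
f(5) = 3*(-2) + 2*6 + 2*(-4) = -2
f(6) = 3*(-2) + 2*(-2) + 2*6 = 2
f(7) = 3*2 + 2*(-2) + 2*(-2) = -2
f(8) = 3*(-2) + 2*2 + 2*(-2) = -6
f(9) = 3*(-6) + 2*(-2) + 2*2 = -18
f(10) = 3*(-18) + 2*(-6) + 2*(-2) = -70

-70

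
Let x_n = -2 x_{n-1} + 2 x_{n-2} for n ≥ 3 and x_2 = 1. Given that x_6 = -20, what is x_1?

2

Let x_1 = v.
x_3 = -2 + 2v
x_4 = 6 - 4v
x_5 = -16 + 12v
x_6 = 44 - 32v
So 44 - 32v = -20, giving v = 2.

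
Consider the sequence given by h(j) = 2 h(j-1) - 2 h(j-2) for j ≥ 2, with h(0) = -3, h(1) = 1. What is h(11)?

h(2) = 2·1 - 2·(-3) = 8
h(3) = 2·8 - 2·1 = 14
h(4) = 2·14 - 2·8 = 12
h(5) = 2·12 - 2·14 = -4
h(6) = 2·(-4) - 2·12 = -32
h(7) = 2·(-32) - 2·(-4) = -56
h(8) = 2·(-56) - 2·(-32) = -48
h(9) = 2·(-48) - 2·(-56) = 16
h(10) = 2·16 - 2·(-48) = 128
h(11) = 2·128 - 2·16 = 224

224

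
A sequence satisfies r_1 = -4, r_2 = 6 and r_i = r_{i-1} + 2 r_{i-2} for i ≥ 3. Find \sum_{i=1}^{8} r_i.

r_3 = 6 + 2(-4) = -2
r_4 = (-2) + 2(6) = 10
r_5 = 10 + 2(-2) = 6
r_6 = 6 + 2(10) = 26
r_7 = 26 + 2(6) = 38
r_8 = 38 + 2(26) = 90
Sum = (-4) + 6 + (-2) + 10 + 6 + 26 + 38 + 90 = 170

170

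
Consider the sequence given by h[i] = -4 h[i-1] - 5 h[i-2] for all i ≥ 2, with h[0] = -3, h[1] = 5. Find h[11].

h[2] = -4*5 - 5*(-3) = -5
h[3] = -4*(-5) - 5*5 = -5
h[4] = -4*(-5) - 5*(-5) = 45
h[5] = -4*45 - 5*(-5) = -155
h[6] = -4*(-155) - 5*45 = 395
h[7] = -4*395 - 5*(-155) = -805
h[8] = -4*(-805) - 5*395 = 1245
h[9] = -4*1245 - 5*(-805) = -955
h[10] = -4*(-955) - 5*1245 = -2405
h[11] = -4*(-2405) - 5*(-955) = 14395

14395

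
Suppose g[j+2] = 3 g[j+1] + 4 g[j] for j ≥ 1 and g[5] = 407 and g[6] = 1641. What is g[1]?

Rearranging, g[j-2] = (g[j] - 3 g[j-1]) / 4.
g[4] = (1641 - 3·407) / 4 = 420/4 = 105
g[3] = (407 - 3·105) / 4 = 92/4 = 23
g[2] = (105 - 3·23) / 4 = 36/4 = 9
g[1] = (23 - 3·9) / 4 = -4/4 = -1

-1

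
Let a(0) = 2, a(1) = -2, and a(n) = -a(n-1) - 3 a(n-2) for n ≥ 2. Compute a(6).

26

a(2) = -(-2) - 3(2) = -4
a(3) = -(-4) - 3(-2) = 10
a(4) = -10 - 3(-4) = 2
a(5) = -2 - 3(10) = -32
a(6) = -(-32) - 3(2) = 26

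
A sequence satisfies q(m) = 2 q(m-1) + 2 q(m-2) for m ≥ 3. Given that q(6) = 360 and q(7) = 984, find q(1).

Rearranging, q(m-2) = (q(m) - 2 q(m-1)) / 2.
q(5) = (984 - 2*360) / 2 = 264/2 = 132
q(4) = (360 - 2*132) / 2 = 96/2 = 48
q(3) = (132 - 2*48) / 2 = 36/2 = 18
q(2) = (48 - 2*18) / 2 = 12/2 = 6
q(1) = (18 - 2*6) / 2 = 6/2 = 3

3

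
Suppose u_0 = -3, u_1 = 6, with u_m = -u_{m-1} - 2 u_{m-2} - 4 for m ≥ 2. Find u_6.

-40

u_2 = -6 - 2*(-3) - 4 = -4
u_3 = -(-4) - 2*6 - 4 = -12
u_4 = -(-12) - 2*(-4) - 4 = 16
u_5 = -16 - 2*(-12) - 4 = 4
u_6 = -4 - 2*16 - 4 = -40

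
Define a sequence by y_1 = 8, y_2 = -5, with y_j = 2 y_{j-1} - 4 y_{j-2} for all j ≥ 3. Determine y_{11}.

y_3 = 2*(-5) - 4*8 = -42
y_4 = 2*(-42) - 4*(-5) = -64
y_5 = 2*(-64) - 4*(-42) = 40
y_6 = 2*40 - 4*(-64) = 336
y_7 = 2*336 - 4*40 = 512
y_8 = 2*512 - 4*336 = -320
y_9 = 2*(-320) - 4*512 = -2688
y_{10} = 2*(-2688) - 4*(-320) = -4096
y_{11} = 2*(-4096) - 4*(-2688) = 2560

2560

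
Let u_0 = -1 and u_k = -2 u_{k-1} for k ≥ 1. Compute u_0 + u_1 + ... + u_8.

u_1 = -2*(-1) = 2
u_2 = -2*2 = -4
u_3 = -2*(-4) = 8
u_4 = -2*8 = -16
u_5 = -2*(-16) = 32
u_6 = -2*32 = -64
u_7 = -2*(-64) = 128
u_8 = -2*128 = -256
Sum = (-1) + 2 + (-4) + 8 + (-16) + 32 + (-64) + 128 + (-256) = -171

-171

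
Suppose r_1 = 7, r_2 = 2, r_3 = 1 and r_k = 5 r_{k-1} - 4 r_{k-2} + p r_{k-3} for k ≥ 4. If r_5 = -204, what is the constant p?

-5

r_4 = -3 + 7p
r_5 = -19 + 37p
So -19 + 37p = -204, giving p = -5.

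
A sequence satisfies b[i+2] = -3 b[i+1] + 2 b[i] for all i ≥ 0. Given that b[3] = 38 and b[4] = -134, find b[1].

Rearranging, b[i-2] = (b[i] + 3 b[i-1]) / 2.
b[2] = (-134 + 3*38) / 2 = -20/2 = -10
b[1] = (38 + 3*(-10)) / 2 = 8/2 = 4

4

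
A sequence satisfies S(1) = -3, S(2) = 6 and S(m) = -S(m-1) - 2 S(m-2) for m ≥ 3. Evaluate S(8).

S(3) = -6 - 2(-3) = 0
S(4) = -0 - 2(6) = -12
S(5) = -(-12) - 2(0) = 12
S(6) = -12 - 2(-12) = 12
S(7) = -12 - 2(12) = -36
S(8) = -(-36) - 2(12) = 12

12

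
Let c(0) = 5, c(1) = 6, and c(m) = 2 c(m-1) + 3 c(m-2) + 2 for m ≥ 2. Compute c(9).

59046

c(2) = 2(6) + 3(5) + 2 = 29
c(3) = 2(29) + 3(6) + 2 = 78
c(4) = 2(78) + 3(29) + 2 = 245
c(5) = 2(245) + 3(78) + 2 = 726
c(6) = 2(726) + 3(245) + 2 = 2189
c(7) = 2(2189) + 3(726) + 2 = 6558
c(8) = 2(6558) + 3(2189) + 2 = 19685
c(9) = 2(19685) + 3(6558) + 2 = 59046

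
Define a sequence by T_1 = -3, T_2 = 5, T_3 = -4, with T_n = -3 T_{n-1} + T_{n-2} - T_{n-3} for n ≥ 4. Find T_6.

T_4 = -3·(-4) + 5 - (-3) = 20
T_5 = -3·20 + (-4) - 5 = -69
T_6 = -3·(-69) + 20 - (-4) = 231

231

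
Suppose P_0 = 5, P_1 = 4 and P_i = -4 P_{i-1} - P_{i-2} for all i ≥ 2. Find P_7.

15544

P_2 = -4*4 - 5 = -21
P_3 = -4*(-21) - 4 = 80
P_4 = -4*80 - (-21) = -299
P_5 = -4*(-299) - 80 = 1116
P_6 = -4*1116 - (-299) = -4165
P_7 = -4*(-4165) - 1116 = 15544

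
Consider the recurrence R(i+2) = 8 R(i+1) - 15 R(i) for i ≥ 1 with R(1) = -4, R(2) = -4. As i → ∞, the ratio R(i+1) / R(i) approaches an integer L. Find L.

5

The characteristic equation is r^2 - 8r + 15 = 0, which factors as (r - 5)(r - 3) = 0.
So the roots are 5 and 3. Since |5| > |3| and the coefficient of 5^i is non-zero, the ratio tends to 5.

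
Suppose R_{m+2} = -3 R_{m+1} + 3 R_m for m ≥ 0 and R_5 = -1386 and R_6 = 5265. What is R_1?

Rearranging, R_{m-2} = (R_m + 3 R_{m-1}) / 3.
R_4 = (5265 + 3(-1386)) / 3 = 1107/3 = 369
R_3 = (-1386 + 3(369)) / 3 = -279/3 = -93
R_2 = (369 + 3(-93)) / 3 = 90/3 = 30
R_1 = (-93 + 3(30)) / 3 = -3/3 = -1

-1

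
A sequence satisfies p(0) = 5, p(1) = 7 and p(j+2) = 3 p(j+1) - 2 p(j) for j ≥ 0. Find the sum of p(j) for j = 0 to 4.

77

p(2) = 3(7) - 2(5) = 11
p(3) = 3(11) - 2(7) = 19
p(4) = 3(19) - 2(11) = 35
Sum = 5 + 7 + 11 + 19 + 35 = 77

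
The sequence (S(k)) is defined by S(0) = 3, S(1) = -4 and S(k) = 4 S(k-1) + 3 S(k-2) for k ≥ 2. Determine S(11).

-8481688

S(2) = 4·(-4) + 3·3 = -7
S(3) = 4·(-7) + 3·(-4) = -40
S(4) = 4·(-40) + 3·(-7) = -181
S(5) = 4·(-181) + 3·(-40) = -844
S(6) = 4·(-844) + 3·(-181) = -3919
S(7) = 4·(-3919) + 3·(-844) = -18208
S(8) = 4·(-18208) + 3·(-3919) = -84589
S(9) = 4·(-84589) + 3·(-18208) = -392980
S(10) = 4·(-392980) + 3·(-84589) = -1825687
S(11) = 4·(-1825687) + 3·(-392980) = -8481688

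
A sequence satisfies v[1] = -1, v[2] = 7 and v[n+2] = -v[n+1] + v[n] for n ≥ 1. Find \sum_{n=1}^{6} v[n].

28

v[3] = -7 + (-1) = -8
v[4] = -(-8) + 7 = 15
v[5] = -15 + (-8) = -23
v[6] = -(-23) + 15 = 38
Sum = (-1) + 7 + (-8) + 15 + (-23) + 38 = 28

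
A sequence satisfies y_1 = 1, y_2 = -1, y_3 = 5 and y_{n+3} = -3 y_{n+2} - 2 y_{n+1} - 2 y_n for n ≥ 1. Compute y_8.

-579

y_4 = -3*5 - 2*(-1) - 2*1 = -15
y_5 = -3*(-15) - 2*5 - 2*(-1) = 37
y_6 = -3*37 - 2*(-15) - 2*5 = -91
y_7 = -3*(-91) - 2*37 - 2*(-15) = 229
y_8 = -3*229 - 2*(-91) - 2*37 = -579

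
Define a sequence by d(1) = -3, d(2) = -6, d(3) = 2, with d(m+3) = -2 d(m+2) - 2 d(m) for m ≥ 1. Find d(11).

d(4) = -2(2) - 2(-3) = 2
d(5) = -2(2) - 2(-6) = 8
d(6) = -2(8) - 2(2) = -20
d(7) = -2(-20) - 2(2) = 36
d(8) = -2(36) - 2(8) = -88
d(9) = -2(-88) - 2(-20) = 216
d(10) = -2(216) - 2(36) = -504
d(11) = -2(-504) - 2(-88) = 1184

1184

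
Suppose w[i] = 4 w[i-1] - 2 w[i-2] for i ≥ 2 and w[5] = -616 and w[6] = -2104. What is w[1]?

Rearranging, w[i-2] = (w[i] - 4 w[i-1]) / -2.
w[4] = (-2104 - 4(-616)) / -2 = 360/-2 = -180
w[3] = (-616 - 4(-180)) / -2 = 104/-2 = -52
w[2] = (-180 - 4(-52)) / -2 = 28/-2 = -14
w[1] = (-52 - 4(-14)) / -2 = 4/-2 = -2

-2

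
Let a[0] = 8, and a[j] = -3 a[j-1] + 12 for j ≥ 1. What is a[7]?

-10932

a[1] = -3(8) + 12 = -12
a[2] = -3(-12) + 12 = 48
a[3] = -3(48) + 12 = -132
a[4] = -3(-132) + 12 = 408
a[5] = -3(408) + 12 = -1212
a[6] = -3(-1212) + 12 = 3648
a[7] = -3(3648) + 12 = -10932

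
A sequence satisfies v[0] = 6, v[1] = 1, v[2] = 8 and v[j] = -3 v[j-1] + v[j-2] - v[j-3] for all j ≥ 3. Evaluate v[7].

-3653

v[3] = -3(8) + 1 - 6 = -29
v[4] = -3(-29) + 8 - 1 = 94
v[5] = -3(94) + (-29) - 8 = -319
v[6] = -3(-319) + 94 - (-29) = 1080
v[7] = -3(1080) + (-319) - 94 = -3653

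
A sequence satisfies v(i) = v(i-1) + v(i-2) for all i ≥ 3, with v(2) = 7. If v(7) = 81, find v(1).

5

Let v(1) = w.
v(3) = 7 + w
v(4) = 14 + w
v(5) = 21 + 2w
v(6) = 35 + 3w
v(7) = 56 + 5w
So 56 + 5w = 81, giving w = 5.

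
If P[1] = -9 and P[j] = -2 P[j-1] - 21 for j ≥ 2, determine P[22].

4194297

The fixed point is -21/(1 + 2) = -7, so P[j] + 7 = -2(P[j-1] + 7).
Hence P[j] = -2·(-2)^{j-1} - 7.
P[22] = -2·(-2)^{21} - 7 = -2·-2097152 - 7 = 4194297.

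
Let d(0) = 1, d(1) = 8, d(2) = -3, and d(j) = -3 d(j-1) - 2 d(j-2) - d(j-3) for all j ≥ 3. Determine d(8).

566

d(3) = -3·(-3) - 2·8 - 1 = -8
d(4) = -3·(-8) - 2·(-3) - 8 = 22
d(5) = -3·22 - 2·(-8) - (-3) = -47
d(6) = -3·(-47) - 2·22 - (-8) = 105
d(7) = -3·105 - 2·(-47) - 22 = -243
d(8) = -3·(-243) - 2·105 - (-47) = 566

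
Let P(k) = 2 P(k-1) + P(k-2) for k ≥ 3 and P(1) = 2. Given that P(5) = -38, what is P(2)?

Let P(2) = y.
P(3) = 2 + 2y
P(4) = 4 + 5y
P(5) = 10 + 12y
So 10 + 12y = -38, giving y = -4.

-4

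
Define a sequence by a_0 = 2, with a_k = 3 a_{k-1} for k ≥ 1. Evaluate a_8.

13122

a_1 = 3(2) = 6
a_2 = 3(6) = 18
a_3 = 3(18) = 54
a_4 = 3(54) = 162
a_5 = 3(162) = 486
a_6 = 3(486) = 1458
a_7 = 3(1458) = 4374
a_8 = 3(4374) = 13122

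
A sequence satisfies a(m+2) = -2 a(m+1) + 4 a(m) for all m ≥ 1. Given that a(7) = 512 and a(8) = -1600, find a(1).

4

Rearranging, a(m-2) = (a(m) + 2 a(m-1)) / 4.
a(6) = (-1600 + 2(512)) / 4 = -576/4 = -144
a(5) = (512 + 2(-144)) / 4 = 224/4 = 56
a(4) = (-144 + 2(56)) / 4 = -32/4 = -8
a(3) = (56 + 2(-8)) / 4 = 40/4 = 10
a(2) = (-8 + 2(10)) / 4 = 12/4 = 3
a(1) = (10 + 2(3)) / 4 = 16/4 = 4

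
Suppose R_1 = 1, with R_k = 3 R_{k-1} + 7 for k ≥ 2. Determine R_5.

361

R_2 = 3(1) + 7 = 10
R_3 = 3(10) + 7 = 37
R_4 = 3(37) + 7 = 118
R_5 = 3(118) + 7 = 361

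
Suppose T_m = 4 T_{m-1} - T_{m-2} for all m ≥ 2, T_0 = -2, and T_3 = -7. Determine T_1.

Let T_1 = w.
T_2 = 2 + 4w
T_3 = 8 + 15w
So 8 + 15w = -7, giving w = -1.

-1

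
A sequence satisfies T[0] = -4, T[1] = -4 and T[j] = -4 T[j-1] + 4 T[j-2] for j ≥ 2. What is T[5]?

T[2] = -4*(-4) + 4*(-4) = 0
T[3] = -4*0 + 4*(-4) = -16
T[4] = -4*(-16) + 4*0 = 64
T[5] = -4*64 + 4*(-16) = -320

-320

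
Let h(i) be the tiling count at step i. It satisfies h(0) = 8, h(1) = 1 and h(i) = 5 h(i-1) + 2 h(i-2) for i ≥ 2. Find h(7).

h(2) = 5·1 + 2·8 = 21
h(3) = 5·21 + 2·1 = 107
h(4) = 5·107 + 2·21 = 577
h(5) = 5·577 + 2·107 = 3099
h(6) = 5·3099 + 2·577 = 16649
h(7) = 5·16649 + 2·3099 = 89443

89443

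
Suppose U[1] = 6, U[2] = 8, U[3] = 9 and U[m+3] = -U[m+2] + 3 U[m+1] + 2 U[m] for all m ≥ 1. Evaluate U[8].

262

U[4] = -9 + 3·8 + 2·6 = 27
U[5] = -27 + 3·9 + 2·8 = 16
U[6] = -16 + 3·27 + 2·9 = 83
U[7] = -83 + 3·16 + 2·27 = 19
U[8] = -19 + 3·83 + 2·16 = 262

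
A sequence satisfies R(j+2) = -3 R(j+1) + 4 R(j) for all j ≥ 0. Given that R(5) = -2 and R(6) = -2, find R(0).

-2

Rearranging, R(j-2) = (R(j) + 3 R(j-1)) / 4.
R(4) = (-2 + 3*(-2)) / 4 = -8/4 = -2
R(3) = (-2 + 3*(-2)) / 4 = -8/4 = -2
R(2) = (-2 + 3*(-2)) / 4 = -8/4 = -2
R(1) = (-2 + 3*(-2)) / 4 = -8/4 = -2
R(0) = (-2 + 3*(-2)) / 4 = -8/4 = -2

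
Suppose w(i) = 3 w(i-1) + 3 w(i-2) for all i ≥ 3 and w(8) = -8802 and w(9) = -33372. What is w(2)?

-2

Rearranging, w(i-2) = (w(i) - 3 w(i-1)) / 3.
w(7) = (-33372 - 3*(-8802)) / 3 = -6966/3 = -2322
w(6) = (-8802 - 3*(-2322)) / 3 = -1836/3 = -612
w(5) = (-2322 - 3*(-612)) / 3 = -486/3 = -162
w(4) = (-612 - 3*(-162)) / 3 = -126/3 = -42
w(3) = (-162 - 3*(-42)) / 3 = -36/3 = -12
w(2) = (-42 - 3*(-12)) / 3 = -6/3 = -2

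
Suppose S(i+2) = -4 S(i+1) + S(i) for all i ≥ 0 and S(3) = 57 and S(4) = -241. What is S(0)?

7

Rearranging, S(i-2) = S(i) + 4 S(i-1).
S(2) = -241 + 4*57 = -13
S(1) = 57 + 4*(-13) = 5
S(0) = -13 + 4*5 = 7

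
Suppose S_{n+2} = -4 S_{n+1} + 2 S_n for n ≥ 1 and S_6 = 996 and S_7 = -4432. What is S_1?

Rearranging, S_{n-2} = (S_n + 4 S_{n-1}) / 2.
S_5 = (-4432 + 4·996) / 2 = -448/2 = -224
S_4 = (996 + 4·(-224)) / 2 = 100/2 = 50
S_3 = (-224 + 4·50) / 2 = -24/2 = -12
S_2 = (50 + 4·(-12)) / 2 = 2/2 = 1
S_1 = (-12 + 4·1) / 2 = -8/2 = -4

-4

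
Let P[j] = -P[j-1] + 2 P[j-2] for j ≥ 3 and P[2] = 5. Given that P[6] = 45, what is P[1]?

Let P[1] = w.
P[3] = -5 + 2w
P[4] = 15 - 2w
P[5] = -25 + 6w
P[6] = 55 - 10w
So 55 - 10w = 45, giving w = 1.

1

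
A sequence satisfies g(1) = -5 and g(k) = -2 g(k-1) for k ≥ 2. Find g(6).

g(2) = -2*(-5) = 10
g(3) = -2*10 = -20
g(4) = -2*(-20) = 40
g(5) = -2*40 = -80
g(6) = -2*(-80) = 160

160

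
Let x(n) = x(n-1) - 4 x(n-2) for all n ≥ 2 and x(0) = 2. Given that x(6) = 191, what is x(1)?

Let x(1) = w.
x(2) = -8 + w
x(3) = -8 - 3w
x(4) = 24 - 7w
x(5) = 56 + 5w
x(6) = -40 + 33w
So -40 + 33w = 191, giving w = 7.

7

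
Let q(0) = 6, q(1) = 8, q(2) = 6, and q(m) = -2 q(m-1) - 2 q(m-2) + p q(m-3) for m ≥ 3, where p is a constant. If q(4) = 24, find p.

5

q(3) = -28 + 6p
q(4) = 44 - 4p
So 44 - 4p = 24, giving p = 5.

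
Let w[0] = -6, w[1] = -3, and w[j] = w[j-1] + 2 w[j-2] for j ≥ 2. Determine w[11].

w[2] = (-3) + 2·(-6) = -15
w[3] = (-15) + 2·(-3) = -21
w[4] = (-21) + 2·(-15) = -51
w[5] = (-51) + 2·(-21) = -93
w[6] = (-93) + 2·(-51) = -195
w[7] = (-195) + 2·(-93) = -381
w[8] = (-381) + 2·(-195) = -771
w[9] = (-771) + 2·(-381) = -1533
w[10] = (-1533) + 2·(-771) = -3075
w[11] = (-3075) + 2·(-1533) = -6141

-6141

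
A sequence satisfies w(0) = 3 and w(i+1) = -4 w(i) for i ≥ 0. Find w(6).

12288

w(1) = -4·3 = -12
w(2) = -4·(-12) = 48
w(3) = -4·48 = -192
w(4) = -4·(-192) = 768
w(5) = -4·768 = -3072
w(6) = -4·(-3072) = 12288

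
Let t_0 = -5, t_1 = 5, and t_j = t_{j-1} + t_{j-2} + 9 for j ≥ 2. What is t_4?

t_2 = 5 + (-5) + 9 = 9
t_3 = 9 + 5 + 9 = 23
t_4 = 23 + 9 + 9 = 41

41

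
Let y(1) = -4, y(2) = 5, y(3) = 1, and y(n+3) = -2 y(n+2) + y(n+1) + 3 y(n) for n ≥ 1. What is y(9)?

y(4) = -2(1) + 5 + 3(-4) = -9
y(5) = -2(-9) + 1 + 3(5) = 34
y(6) = -2(34) + (-9) + 3(1) = -74
y(7) = -2(-74) + 34 + 3(-9) = 155
y(8) = -2(155) + (-74) + 3(34) = -282
y(9) = -2(-282) + 155 + 3(-74) = 497

497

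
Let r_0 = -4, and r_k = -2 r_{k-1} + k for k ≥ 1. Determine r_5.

r_1 = -2·(-4) + 1 = 9
r_2 = -2·9 + 2 = -16
r_3 = -2·(-16) + 3 = 35
r_4 = -2·35 + 4 = -66
r_5 = -2·(-66) + 5 = 137

137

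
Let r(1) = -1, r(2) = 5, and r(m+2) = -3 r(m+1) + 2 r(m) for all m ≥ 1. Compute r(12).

1577629

r(3) = -3·5 + 2·(-1) = -17
r(4) = -3·(-17) + 2·5 = 61
r(5) = -3·61 + 2·(-17) = -217
r(6) = -3·(-217) + 2·61 = 773
r(7) = -3·773 + 2·(-217) = -2753
r(8) = -3·(-2753) + 2·773 = 9805
r(9) = -3·9805 + 2·(-2753) = -34921
r(10) = -3·(-34921) + 2·9805 = 124373
r(11) = -3·124373 + 2·(-34921) = -442961
r(12) = -3·(-442961) + 2·124373 = 1577629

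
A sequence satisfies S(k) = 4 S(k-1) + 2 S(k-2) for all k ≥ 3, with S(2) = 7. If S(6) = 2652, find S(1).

Let S(1) = z.
S(3) = 28 + 2z
S(4) = 126 + 8z
S(5) = 560 + 36z
S(6) = 2492 + 160z
So 2492 + 160z = 2652, giving z = 1.

1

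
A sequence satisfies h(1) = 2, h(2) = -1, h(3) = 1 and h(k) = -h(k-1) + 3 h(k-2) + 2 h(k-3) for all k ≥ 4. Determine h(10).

8

h(4) = -1 + 3·(-1) + 2·2 = 0
h(5) = -0 + 3·1 + 2·(-1) = 1
h(6) = -1 + 3·0 + 2·1 = 1
h(7) = -1 + 3·1 + 2·0 = 2
h(8) = -2 + 3·1 + 2·1 = 3
h(9) = -3 + 3·2 + 2·1 = 5
h(10) = -5 + 3·3 + 2·2 = 8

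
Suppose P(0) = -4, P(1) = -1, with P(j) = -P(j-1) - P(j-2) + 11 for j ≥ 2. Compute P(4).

-1

P(2) = -(-1) - (-4) + 11 = 16
P(3) = -16 - (-1) + 11 = -4
P(4) = -(-4) - 16 + 11 = -1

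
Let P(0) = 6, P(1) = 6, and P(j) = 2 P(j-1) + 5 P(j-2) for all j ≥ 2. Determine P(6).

P(2) = 2(6) + 5(6) = 42
P(3) = 2(42) + 5(6) = 114
P(4) = 2(114) + 5(42) = 438
P(5) = 2(438) + 5(114) = 1446
P(6) = 2(1446) + 5(438) = 5082

5082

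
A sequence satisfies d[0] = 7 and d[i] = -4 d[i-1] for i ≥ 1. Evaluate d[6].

d[1] = -4(7) = -28
d[2] = -4(-28) = 112
d[3] = -4(112) = -448
d[4] = -4(-448) = 1792
d[5] = -4(1792) = -7168
d[6] = -4(-7168) = 28672

28672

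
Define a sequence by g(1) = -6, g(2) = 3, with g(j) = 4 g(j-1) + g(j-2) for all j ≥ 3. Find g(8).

8667

g(3) = 4·3 + (-6) = 6
g(4) = 4·6 + 3 = 27
g(5) = 4·27 + 6 = 114
g(6) = 4·114 + 27 = 483
g(7) = 4·483 + 114 = 2046
g(8) = 4·2046 + 483 = 8667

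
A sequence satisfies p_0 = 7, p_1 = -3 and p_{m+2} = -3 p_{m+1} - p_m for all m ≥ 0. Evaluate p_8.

p_2 = -3*(-3) - 7 = 2
p_3 = -3*2 - (-3) = -3
p_4 = -3*(-3) - 2 = 7
p_5 = -3*7 - (-3) = -18
p_6 = -3*(-18) - 7 = 47
p_7 = -3*47 - (-18) = -123
p_8 = -3*(-123) - 47 = 322

322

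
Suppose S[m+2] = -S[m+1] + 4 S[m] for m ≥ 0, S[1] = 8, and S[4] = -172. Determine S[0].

Let S[0] = v.
S[2] = -8 + 4v
S[3] = 40 - 4v
S[4] = -72 + 20v
So -72 + 20v = -172, giving v = -5.

-5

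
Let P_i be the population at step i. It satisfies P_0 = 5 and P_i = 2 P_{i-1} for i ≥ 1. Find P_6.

P_1 = 2(5) = 10
P_2 = 2(10) = 20
P_3 = 2(20) = 40
P_4 = 2(40) = 80
P_5 = 2(80) = 160
P_6 = 2(160) = 320

320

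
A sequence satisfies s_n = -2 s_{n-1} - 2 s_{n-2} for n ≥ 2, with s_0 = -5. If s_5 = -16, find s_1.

4

Let s_1 = y.
s_2 = 10 - 2y
s_3 = -20 + 2y
s_4 = 20
s_5 = -4y
So -4y = -16, giving y = 4.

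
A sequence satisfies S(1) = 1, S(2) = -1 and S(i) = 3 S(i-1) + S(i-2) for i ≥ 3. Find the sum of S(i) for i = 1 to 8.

S(3) = 3·(-1) + 1 = -2
S(4) = 3·(-2) + (-1) = -7
S(5) = 3·(-7) + (-2) = -23
S(6) = 3·(-23) + (-7) = -76
S(7) = 3·(-76) + (-23) = -251
S(8) = 3·(-251) + (-76) = -829
Sum = 1 + (-1) + (-2) + (-7) + (-23) + (-76) + (-251) + (-829) = -1188

-1188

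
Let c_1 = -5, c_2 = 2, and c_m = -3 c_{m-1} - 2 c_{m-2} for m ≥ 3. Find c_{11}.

c_3 = -3·2 - 2·(-5) = 4
c_4 = -3·4 - 2·2 = -16
c_5 = -3·(-16) - 2·4 = 40
c_6 = -3·40 - 2·(-16) = -88
c_7 = -3·(-88) - 2·40 = 184
c_8 = -3·184 - 2·(-88) = -376
c_9 = -3·(-376) - 2·184 = 760
c_{10} = -3·760 - 2·(-376) = -1528
c_{11} = -3·(-1528) - 2·760 = 3064

3064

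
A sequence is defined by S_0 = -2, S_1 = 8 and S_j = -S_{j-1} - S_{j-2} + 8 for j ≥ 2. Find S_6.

S_2 = -8 - (-2) + 8 = 2
S_3 = -2 - 8 + 8 = -2
S_4 = -(-2) - 2 + 8 = 8
S_5 = -8 - (-2) + 8 = 2
S_6 = -2 - 8 + 8 = -2

-2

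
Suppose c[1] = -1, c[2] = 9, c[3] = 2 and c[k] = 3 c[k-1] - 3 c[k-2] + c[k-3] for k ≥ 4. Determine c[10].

c[4] = 3(2) - 3(9) + (-1) = -22
c[5] = 3(-22) - 3(2) + 9 = -63
c[6] = 3(-63) - 3(-22) + 2 = -121
c[7] = 3(-121) - 3(-63) + (-22) = -196
c[8] = 3(-196) - 3(-121) + (-63) = -288
c[9] = 3(-288) - 3(-196) + (-121) = -397
c[10] = 3(-397) - 3(-288) + (-196) = -523

-523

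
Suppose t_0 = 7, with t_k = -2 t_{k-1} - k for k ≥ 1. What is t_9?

t_1 = -2*7 - 1 = -15
t_2 = -2*(-15) - 2 = 28
t_3 = -2*28 - 3 = -59
t_4 = -2*(-59) - 4 = 114
t_5 = -2*114 - 5 = -233
t_6 = -2*(-233) - 6 = 460
t_7 = -2*460 - 7 = -927
t_8 = -2*(-927) - 8 = 1846
t_9 = -2*1846 - 9 = -3701

-3701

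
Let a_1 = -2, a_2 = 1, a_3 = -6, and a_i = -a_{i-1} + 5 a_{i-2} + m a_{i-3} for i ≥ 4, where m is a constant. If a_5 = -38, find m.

a_4 = 11 - 2m
a_5 = -41 + 3m
So -41 + 3m = -38, giving m = 1.

1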